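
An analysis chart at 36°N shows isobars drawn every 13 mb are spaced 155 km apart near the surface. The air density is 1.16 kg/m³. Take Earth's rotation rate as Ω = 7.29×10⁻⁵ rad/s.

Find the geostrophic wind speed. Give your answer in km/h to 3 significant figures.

304 km/h

Coriolis parameter at 36°N:
f = 2Ω sin φ = 2 × 7.29×10⁻⁵ × sin 36° = 8.57×10⁻⁵ s⁻¹
Pressure gradient: |∂P/∂n| = 1300 Pa / 155000 m = 8.39×10⁻³ Pa/m
Geostrophic balance (pressure-gradient force = Coriolis force):
V_g = (1/(fρ)) |∂P/∂n| = 8.39×10⁻³ / (8.57×10⁻⁵ × 1.16) = 84.4 m/s
Converting: 84.4 m/s × 3.6 = 304 km/h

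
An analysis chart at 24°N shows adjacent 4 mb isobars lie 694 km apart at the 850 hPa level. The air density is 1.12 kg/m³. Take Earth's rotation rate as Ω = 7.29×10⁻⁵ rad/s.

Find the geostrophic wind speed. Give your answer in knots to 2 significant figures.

Coriolis parameter at 24°N:
f = 2Ω sin φ = 2 × 7.29×10⁻⁵ × sin 24° = 5.93×10⁻⁵ s⁻¹
Pressure gradient: |∂P/∂n| = 400 Pa / 694000 m = 5.76×10⁻⁴ Pa/m
Geostrophic balance (pressure-gradient force = Coriolis force):
V_g = (1/(fρ)) |∂P/∂n| = 5.76×10⁻⁴ / (5.93×10⁻⁵ × 1.12) = 8.68 m/s
Converting: 8.68 m/s × 1.944 = 17 knots

17 knots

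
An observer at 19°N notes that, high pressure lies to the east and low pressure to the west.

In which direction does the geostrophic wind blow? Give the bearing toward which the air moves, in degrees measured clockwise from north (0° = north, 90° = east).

The pressure-gradient force points toward the west (bearing 270°).
Geostrophic balance: in the Northern Hemisphere the Coriolis force deflects motion to the right, so the geostrophic wind blows 90° to the right of the pressure-gradient force (low pressure on the left).
Rotating 270° by 90° clockwise gives 000° — the wind blows toward the north.

000°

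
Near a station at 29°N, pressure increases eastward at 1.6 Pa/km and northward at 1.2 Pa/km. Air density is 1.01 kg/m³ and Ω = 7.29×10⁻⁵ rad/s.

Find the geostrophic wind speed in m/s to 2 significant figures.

Coriolis parameter at 29°N:
f = 2Ω sin φ = 2 × 7.29×10⁻⁵ × sin 29° = 7.07×10⁻⁵ s⁻¹
Component geostrophic relations (x east, y north):
u_g = −(1/(fρ)) ∂P/∂y,  v_g = (1/(fρ)) ∂P/∂x
u_g = −(1.2×10⁻³)/(7.07×10⁻⁵ × 1.01) = −16.8 m/s;  v_g = (1.6×10⁻³)/(7.07×10⁻⁵ × 1.01) = 22.4 m/s
|V_g| = √(u_g² + v_g²) = 28.0 m/s

28 m/s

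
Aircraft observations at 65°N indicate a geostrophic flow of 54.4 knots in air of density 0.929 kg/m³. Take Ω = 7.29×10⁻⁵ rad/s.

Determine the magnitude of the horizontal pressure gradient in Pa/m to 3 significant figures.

3.44×10⁻³ Pa/m

Coriolis parameter at 65°N:
f = 2Ω sin φ = 2 × 7.29×10⁻⁵ × sin 65° = 1.32×10⁻⁴ s⁻¹
Wind speed in SI: 54.4 knots = 28.0 m/s
Geostrophic balance rearranged: |∂P/∂n| = f ρ V_g
|∂P/∂n| = 1.32×10⁻⁴ × 0.929 × 28.0 = 3.44×10⁻³ Pa/m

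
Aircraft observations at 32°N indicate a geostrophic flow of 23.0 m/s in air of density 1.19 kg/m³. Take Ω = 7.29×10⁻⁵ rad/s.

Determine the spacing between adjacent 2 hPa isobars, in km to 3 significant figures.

Coriolis parameter at 32°N:
f = 2Ω sin φ = 2 × 7.29×10⁻⁵ × sin 32° = 7.73×10⁻⁵ s⁻¹
Geostrophic balance rearranged: |∂P/∂n| = f ρ V_g
|∂P/∂n| = 7.73×10⁻⁵ × 1.19 × 23.0 = 2.11×10⁻³ Pa/m
Isobar spacing: Δn = ΔP/|∂P/∂n| = 200 Pa / 2.11×10⁻³ Pa/m = 94578 m ≈ 94.6 km

94.6 km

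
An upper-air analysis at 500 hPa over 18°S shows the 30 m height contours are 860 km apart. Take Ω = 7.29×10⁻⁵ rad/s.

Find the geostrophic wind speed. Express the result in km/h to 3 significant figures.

27.3 km/h

Coriolis parameter at 18°S:
f = 2Ω sin φ = 2 × 7.29×10⁻⁵ × sin 18° = 4.51×10⁻⁵ s⁻¹
Height gradient: |∂Z/∂n| = 30 m / 860000 m = 3.49×10⁻⁵
On a pressure surface, geostrophic balance gives V_g = (g/f)|∂Z/∂n|:
V_g = 9.81 × 3.49×10⁻⁵ / 4.51×10⁻⁵ = 7.60 m/s
Converting: 7.60 m/s × 3.6 = 27.3 km/h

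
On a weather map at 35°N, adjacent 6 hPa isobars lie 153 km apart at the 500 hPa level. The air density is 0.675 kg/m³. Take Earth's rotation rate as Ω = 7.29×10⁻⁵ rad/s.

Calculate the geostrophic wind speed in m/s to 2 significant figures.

Coriolis parameter at 35°N:
f = 2Ω sin φ = 2 × 7.29×10⁻⁵ × sin 35° = 8.36×10⁻⁵ s⁻¹
Pressure gradient: |∂P/∂n| = 600 Pa / 153000 m = 3.92×10⁻³ Pa/m
Geostrophic balance (pressure-gradient force = Coriolis force):
V_g = (1/(fρ)) |∂P/∂n| = 3.92×10⁻³ / (8.36×10⁻⁵ × 0.675) = 69.5 m/s

69 m/s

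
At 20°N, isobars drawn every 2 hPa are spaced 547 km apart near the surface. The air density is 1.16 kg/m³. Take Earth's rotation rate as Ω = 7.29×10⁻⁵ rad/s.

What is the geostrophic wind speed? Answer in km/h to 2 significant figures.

23 km/h

Coriolis parameter at 20°N:
f = 2Ω sin φ = 2 × 7.29×10⁻⁵ × sin 20° = 4.99×10⁻⁵ s⁻¹
Pressure gradient: |∂P/∂n| = 200 Pa / 547000 m = 3.66×10⁻⁴ Pa/m
Geostrophic balance (pressure-gradient force = Coriolis force):
V_g = (1/(fρ)) |∂P/∂n| = 3.66×10⁻⁴ / (4.99×10⁻⁵ × 1.16) = 6.32 m/s
Converting: 6.32 m/s × 3.6 = 23 km/h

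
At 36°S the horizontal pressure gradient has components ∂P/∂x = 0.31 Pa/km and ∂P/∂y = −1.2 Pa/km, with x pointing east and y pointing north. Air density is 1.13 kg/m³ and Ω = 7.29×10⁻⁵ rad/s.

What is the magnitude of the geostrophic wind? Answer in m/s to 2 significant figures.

Coriolis parameter at 36°S:
f = 2Ω sin φ = 2 × 7.29×10⁻⁵ × sin 36° = 8.57×10⁻⁵ s⁻¹
In the Southern Hemisphere f is negative: f = −8.57×10⁻⁵ s⁻¹.
Component geostrophic relations (x east, y north):
u_g = −(1/(fρ)) ∂P/∂y,  v_g = (1/(fρ)) ∂P/∂x
u_g = −(−1.2×10⁻³)/(−8.57×10⁻⁵ × 1.13) = −12.4 m/s;  v_g = (0.31×10⁻³)/(−8.57×10⁻⁵ × 1.13) = −3.20 m/s
|V_g| = √(u_g² + v_g²) = 12.8 m/s

13 m/s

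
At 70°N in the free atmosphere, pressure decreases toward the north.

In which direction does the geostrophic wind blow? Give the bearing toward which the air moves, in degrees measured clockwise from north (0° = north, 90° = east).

090°

The pressure-gradient force points toward the north (bearing 000°).
Geostrophic balance: in the Northern Hemisphere the Coriolis force deflects motion to the right, so the geostrophic wind blows 90° to the right of the pressure-gradient force (low pressure on the left).
Rotating 000° by 90° clockwise gives 090° — the wind blows toward the east.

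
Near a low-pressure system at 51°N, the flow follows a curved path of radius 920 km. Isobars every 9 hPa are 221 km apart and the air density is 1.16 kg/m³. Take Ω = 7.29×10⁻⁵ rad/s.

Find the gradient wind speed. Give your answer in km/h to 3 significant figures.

Coriolis parameter at 51°N:
f = 2Ω sin φ = 2 × 7.29×10⁻⁵ × sin 51° = 1.13×10⁻⁴ s⁻¹
Pressure gradient: |∂P/∂n| = 900 Pa / 221000 m = 4.07×10⁻³ Pa/m
Geostrophic speed: V_g = |∂P/∂n|/(fρ) = 4.07×10⁻³/(1.13×10⁻⁴ × 1.16) = 31.0 m/s
Around a low, centrifugal force acts outward with Coriolis, so pressure-gradient force balances both:
(1/ρ)|∂P/∂n| = fV + V²/R  →  V² + fR·V − fR·V_g = 0
With fR = 1.13×10⁻⁴ × 920×10³ m = 104 m/s:
V = [−fR + √((fR)² + 4 fR V_g)]/2 = [−104 + √(104² + 4×104×31)]/2 = 25 m/s
Subgeostrophic (V < V_g = 31 m/s), as expected around a low.
Converting: 25 m/s × 3.6 = 90.0 km/h

90.0 km/h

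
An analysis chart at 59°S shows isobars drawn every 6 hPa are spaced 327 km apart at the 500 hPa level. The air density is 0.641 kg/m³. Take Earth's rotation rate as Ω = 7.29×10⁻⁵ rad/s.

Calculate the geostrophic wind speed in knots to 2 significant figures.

Coriolis parameter at 59°S:
f = 2Ω sin φ = 2 × 7.29×10⁻⁵ × sin 59° = 1.25×10⁻⁴ s⁻¹
Pressure gradient: |∂P/∂n| = 600 Pa / 327000 m = 1.83×10⁻³ Pa/m
Geostrophic balance (pressure-gradient force = Coriolis force):
V_g = (1/(fρ)) |∂P/∂n| = 1.83×10⁻³ / (1.25×10⁻⁴ × 0.641) = 22.9 m/s
Converting: 22.9 m/s × 1.944 = 45 knots

45 knots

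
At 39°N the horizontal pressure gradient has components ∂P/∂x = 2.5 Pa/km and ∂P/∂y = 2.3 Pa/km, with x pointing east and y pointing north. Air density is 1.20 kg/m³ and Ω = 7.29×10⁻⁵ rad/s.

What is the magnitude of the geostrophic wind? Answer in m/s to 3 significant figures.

30.9 m/s

Coriolis parameter at 39°N:
f = 2Ω sin φ = 2 × 7.29×10⁻⁵ × sin 39° = 9.18×10⁻⁵ s⁻¹
Component geostrophic relations (x east, y north):
u_g = −(1/(fρ)) ∂P/∂y,  v_g = (1/(fρ)) ∂P/∂x
u_g = −(2.3×10⁻³)/(9.18×10⁻⁵ × 1.20) = −20.9 m/s;  v_g = (2.5×10⁻³)/(9.18×10⁻⁵ × 1.20) = 22.7 m/s
|V_g| = √(u_g² + v_g²) = 30.9 m/s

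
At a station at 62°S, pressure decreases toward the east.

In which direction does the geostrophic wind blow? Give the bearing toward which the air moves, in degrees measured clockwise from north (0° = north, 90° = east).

000°

The pressure-gradient force points toward the east (bearing 090°).
Geostrophic balance: in the Southern Hemisphere the Coriolis force deflects motion to the left, so the geostrophic wind blows 90° to the left of the pressure-gradient force (low pressure on the right).
Rotating 090° by 90° counterclockwise gives 000° — the wind blows toward the north.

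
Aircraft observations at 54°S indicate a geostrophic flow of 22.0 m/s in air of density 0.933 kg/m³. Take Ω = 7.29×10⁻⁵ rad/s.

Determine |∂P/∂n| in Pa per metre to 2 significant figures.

Coriolis parameter at 54°S:
f = 2Ω sin φ = 2 × 7.29×10⁻⁵ × sin 54° = 1.18×10⁻⁴ s⁻¹
Geostrophic balance rearranged: |∂P/∂n| = f ρ V_g
|∂P/∂n| = 1.18×10⁻⁴ × 0.933 × 22.0 = 2.42×10⁻³ Pa/m

2.4×10⁻³ Pa/m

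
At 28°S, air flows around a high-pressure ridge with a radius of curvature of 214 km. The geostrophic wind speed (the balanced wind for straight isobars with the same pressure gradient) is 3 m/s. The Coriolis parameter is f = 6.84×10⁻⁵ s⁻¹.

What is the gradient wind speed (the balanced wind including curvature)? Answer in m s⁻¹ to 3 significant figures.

4.21 m s⁻¹

Around a high, pressure-gradient force acts outward with centrifugal, so Coriolis balances both:
fV = (1/ρ)|∂P/∂n| + V²/R  →  V² − fR·V + fR·V_g = 0
With fR = 6.84×10⁻⁵ × 214×10³ m = 14.6 m/s:
V = [fR − √((fR)² − 4 fR V_g)]/2 = [14.6 − √(14.6² − 4×14.6×3)]/2 = 4.21 m/s
Supergeostrophic (V > V_g = 3 m/s), as expected around a high.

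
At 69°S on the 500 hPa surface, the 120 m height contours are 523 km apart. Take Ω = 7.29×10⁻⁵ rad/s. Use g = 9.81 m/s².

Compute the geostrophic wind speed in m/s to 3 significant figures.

Coriolis parameter at 69°S:
f = 2Ω sin φ = 2 × 7.29×10⁻⁵ × sin 69° = 1.36×10⁻⁴ s⁻¹
Height gradient: |∂Z/∂n| = 120 m / 523000 m = 2.29×10⁻⁴
On a pressure surface, geostrophic balance gives V_g = (g/f)|∂Z/∂n|:
V_g = 9.81 × 2.29×10⁻⁴ / 1.36×10⁻⁴ = 16.5 m/s

16.5 m/s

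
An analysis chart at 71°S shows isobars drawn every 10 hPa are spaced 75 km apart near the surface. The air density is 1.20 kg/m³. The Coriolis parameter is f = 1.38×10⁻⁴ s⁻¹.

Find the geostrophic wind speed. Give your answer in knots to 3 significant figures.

Pressure gradient: |∂P/∂n| = 1000 Pa / 75000 m = 1.33×10⁻² Pa/m
Geostrophic balance (pressure-gradient force = Coriolis force):
V_g = (1/(fρ)) |∂P/∂n| = 1.33×10⁻² / (1.38×10⁻⁴ × 1.20) = 80.5 m/s
Converting: 80.5 m/s × 1.944 = 157 knots

157 knots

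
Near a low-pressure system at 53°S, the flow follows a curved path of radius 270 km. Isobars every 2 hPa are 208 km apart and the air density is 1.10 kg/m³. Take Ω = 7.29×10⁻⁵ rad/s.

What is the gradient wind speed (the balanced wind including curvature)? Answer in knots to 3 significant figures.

12.2 knots

Coriolis parameter at 53°S:
f = 2Ω sin φ = 2 × 7.29×10⁻⁵ × sin 53° = 1.16×10⁻⁴ s⁻¹
Pressure gradient: |∂P/∂n| = 200 Pa / 208000 m = 9.62×10⁻⁴ Pa/m
Geostrophic speed: V_g = |∂P/∂n|/(fρ) = 9.62×10⁻⁴/(1.16×10⁻⁴ × 1.10) = 7.51 m/s
Around a low, centrifugal force acts outward with Coriolis, so pressure-gradient force balances both:
(1/ρ)|∂P/∂n| = fV + V²/R  →  V² + fR·V − fR·V_g = 0
With fR = 1.16×10⁻⁴ × 270×10³ m = 31.4 m/s:
V = [−fR + √((fR)² + 4 fR V_g)]/2 = [−31.4 + √(31.4² + 4×31.4×7.51)]/2 = 6.26 m/s
Subgeostrophic (V < V_g = 7.51 m/s), as expected around a low.
Converting: 6.26 m/s × 1.944 = 12.2 knots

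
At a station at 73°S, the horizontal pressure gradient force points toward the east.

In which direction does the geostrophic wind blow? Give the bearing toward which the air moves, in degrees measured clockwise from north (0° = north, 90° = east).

The pressure-gradient force points toward the east (bearing 090°).
Geostrophic balance: in the Southern Hemisphere the Coriolis force deflects motion to the left, so the geostrophic wind blows 90° to the left of the pressure-gradient force (low pressure on the right).
Rotating 090° by 90° counterclockwise gives 000° — the wind blows toward the north.

000°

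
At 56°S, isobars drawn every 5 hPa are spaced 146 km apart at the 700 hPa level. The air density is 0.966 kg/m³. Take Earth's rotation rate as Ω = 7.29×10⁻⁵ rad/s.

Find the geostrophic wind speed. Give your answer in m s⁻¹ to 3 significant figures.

Coriolis parameter at 56°S:
f = 2Ω sin φ = 2 × 7.29×10⁻⁵ × sin 56° = 1.21×10⁻⁴ s⁻¹
Pressure gradient: |∂P/∂n| = 500 Pa / 146000 m = 3.42×10⁻³ Pa/m
Geostrophic balance (pressure-gradient force = Coriolis force):
V_g = (1/(fρ)) |∂P/∂n| = 3.42×10⁻³ / (1.21×10⁻⁴ × 0.966) = 29.3 m/s

29.3 m s⁻¹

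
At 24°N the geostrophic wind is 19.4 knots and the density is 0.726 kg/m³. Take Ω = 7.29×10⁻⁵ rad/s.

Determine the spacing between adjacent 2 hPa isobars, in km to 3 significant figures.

465 km

Coriolis parameter at 24°N:
f = 2Ω sin φ = 2 × 7.29×10⁻⁵ × sin 24° = 5.93×10⁻⁵ s⁻¹
Wind speed in SI: 19.4 knots = 9.98 m/s
Geostrophic balance rearranged: |∂P/∂n| = f ρ V_g
|∂P/∂n| = 5.93×10⁻⁵ × 0.726 × 9.98 = 4.30×10⁻⁴ Pa/m
Isobar spacing: Δn = ΔP/|∂P/∂n| = 200 Pa / 4.30×10⁻⁴ Pa/m = 465460 m ≈ 465 km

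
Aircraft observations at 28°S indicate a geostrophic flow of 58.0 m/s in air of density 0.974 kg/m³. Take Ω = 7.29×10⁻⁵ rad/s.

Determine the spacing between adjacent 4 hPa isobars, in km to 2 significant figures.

Coriolis parameter at 28°S:
f = 2Ω sin φ = 2 × 7.29×10⁻⁵ × sin 28° = 6.84×10⁻⁵ s⁻¹
Geostrophic balance rearranged: |∂P/∂n| = f ρ V_g
|∂P/∂n| = 6.84×10⁻⁵ × 0.974 × 58.0 = 3.87×10⁻³ Pa/m
Isobar spacing: Δn = ΔP/|∂P/∂n| = 400 Pa / 3.87×10⁻³ Pa/m = 103444 m ≈ 100 km

100 km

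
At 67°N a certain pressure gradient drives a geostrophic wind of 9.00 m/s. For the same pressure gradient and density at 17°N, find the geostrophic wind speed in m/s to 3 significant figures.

28.3 m/s

With the same pressure gradient and density, V_g ∝ 1/f ∝ 1/sin φ.
V₂ = V₁ · sin φ₁ / sin φ₂ = 9.00 × sin 67° / sin 17°
V₂ = 9.00 × 0.9205/0.2924 = 28.3 m/s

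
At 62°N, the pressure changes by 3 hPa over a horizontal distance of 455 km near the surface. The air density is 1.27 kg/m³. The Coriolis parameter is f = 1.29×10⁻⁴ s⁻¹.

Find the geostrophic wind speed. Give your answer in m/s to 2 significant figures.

4.0 m/s

Pressure gradient: |∂P/∂n| = 300 Pa / 455000 m = 6.59×10⁻⁴ Pa/m
Geostrophic balance (pressure-gradient force = Coriolis force):
V_g = (1/(fρ)) |∂P/∂n| = 6.59×10⁻⁴ / (1.29×10⁻⁴ × 1.27) = 4.02 m/s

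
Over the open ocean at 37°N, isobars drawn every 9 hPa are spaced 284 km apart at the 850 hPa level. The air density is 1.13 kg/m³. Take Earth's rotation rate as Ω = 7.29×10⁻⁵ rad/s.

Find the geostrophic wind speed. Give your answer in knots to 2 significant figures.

62 knots

Coriolis parameter at 37°N:
f = 2Ω sin φ = 2 × 7.29×10⁻⁵ × sin 37° = 8.77×10⁻⁵ s⁻¹
Pressure gradient: |∂P/∂n| = 900 Pa / 284000 m = 3.17×10⁻³ Pa/m
Geostrophic balance (pressure-gradient force = Coriolis force):
V_g = (1/(fρ)) |∂P/∂n| = 3.17×10⁻³ / (8.77×10⁻⁵ × 1.13) = 32.0 m/s
Converting: 32.0 m/s × 1.944 = 62 knots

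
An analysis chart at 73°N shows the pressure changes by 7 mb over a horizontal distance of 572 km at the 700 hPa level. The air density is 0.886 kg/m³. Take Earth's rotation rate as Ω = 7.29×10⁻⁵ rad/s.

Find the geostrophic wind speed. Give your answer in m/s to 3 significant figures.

9.91 m/s

Coriolis parameter at 73°N:
f = 2Ω sin φ = 2 × 7.29×10⁻⁵ × sin 73° = 1.39×10⁻⁴ s⁻¹
Pressure gradient: |∂P/∂n| = 700 Pa / 572000 m = 1.22×10⁻³ Pa/m
Geostrophic balance (pressure-gradient force = Coriolis force):
V_g = (1/(fρ)) |∂P/∂n| = 1.22×10⁻³ / (1.39×10⁻⁴ × 0.886) = 9.91 m/s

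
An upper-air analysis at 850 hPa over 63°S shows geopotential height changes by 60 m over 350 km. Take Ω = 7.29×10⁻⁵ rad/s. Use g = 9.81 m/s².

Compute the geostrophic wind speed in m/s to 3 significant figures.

Coriolis parameter at 63°S:
f = 2Ω sin φ = 2 × 7.29×10⁻⁵ × sin 63° = 1.30×10⁻⁴ s⁻¹
Height gradient: |∂Z/∂n| = 60 m / 350000 m = 1.71×10⁻⁴
On a pressure surface, geostrophic balance gives V_g = (g/f)|∂Z/∂n|:
V_g = 9.81 × 1.71×10⁻⁴ / 1.30×10⁻⁴ = 12.9 m/s

12.9 m/s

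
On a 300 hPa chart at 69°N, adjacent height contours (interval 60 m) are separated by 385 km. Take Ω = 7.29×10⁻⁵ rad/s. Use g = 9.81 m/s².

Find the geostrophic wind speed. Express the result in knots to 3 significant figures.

Coriolis parameter at 69°N:
f = 2Ω sin φ = 2 × 7.29×10⁻⁵ × sin 69° = 1.36×10⁻⁴ s⁻¹
Height gradient: |∂Z/∂n| = 60 m / 385000 m = 1.56×10⁻⁴
On a pressure surface, geostrophic balance gives V_g = (g/f)|∂Z/∂n|:
V_g = 9.81 × 1.56×10⁻⁴ / 1.36×10⁻⁴ = 11.2 m/s
Converting: 11.2 m/s × 1.944 = 21.8 knots

21.8 knots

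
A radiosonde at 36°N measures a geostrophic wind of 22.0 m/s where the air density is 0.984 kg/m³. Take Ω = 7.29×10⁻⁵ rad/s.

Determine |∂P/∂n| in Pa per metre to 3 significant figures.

Coriolis parameter at 36°N:
f = 2Ω sin φ = 2 × 7.29×10⁻⁵ × sin 36° = 8.57×10⁻⁵ s⁻¹
Geostrophic balance rearranged: |∂P/∂n| = f ρ V_g
|∂P/∂n| = 8.57×10⁻⁵ × 0.984 × 22.0 = 1.86×10⁻³ Pa/m

1.86×10⁻³ Pa/m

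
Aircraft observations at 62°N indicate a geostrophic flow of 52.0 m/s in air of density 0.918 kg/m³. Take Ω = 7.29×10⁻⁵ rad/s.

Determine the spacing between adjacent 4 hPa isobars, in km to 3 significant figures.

Coriolis parameter at 62°N:
f = 2Ω sin φ = 2 × 7.29×10⁻⁵ × sin 62° = 1.29×10⁻⁴ s⁻¹
Geostrophic balance rearranged: |∂P/∂n| = f ρ V_g
|∂P/∂n| = 1.29×10⁻⁴ × 0.918 × 52.0 = 6.15×10⁻³ Pa/m
Isobar spacing: Δn = ΔP/|∂P/∂n| = 400 Pa / 6.15×10⁻³ Pa/m = 65091 m ≈ 65.1 km

65.1 km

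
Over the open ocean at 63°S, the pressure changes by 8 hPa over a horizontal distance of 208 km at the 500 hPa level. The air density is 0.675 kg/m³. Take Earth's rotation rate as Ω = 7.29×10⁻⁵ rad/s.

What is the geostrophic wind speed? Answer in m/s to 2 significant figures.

Coriolis parameter at 63°S:
f = 2Ω sin φ = 2 × 7.29×10⁻⁵ × sin 63° = 1.30×10⁻⁴ s⁻¹
Pressure gradient: |∂P/∂n| = 800 Pa / 208000 m = 3.85×10⁻³ Pa/m
Geostrophic balance (pressure-gradient force = Coriolis force):
V_g = (1/(fρ)) |∂P/∂n| = 3.85×10⁻³ / (1.30×10⁻⁴ × 0.675) = 43.9 m/s

44 m/s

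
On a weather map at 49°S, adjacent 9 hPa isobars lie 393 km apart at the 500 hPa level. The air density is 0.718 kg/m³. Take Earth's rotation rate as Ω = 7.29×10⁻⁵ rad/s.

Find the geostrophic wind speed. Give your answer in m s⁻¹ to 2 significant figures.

Coriolis parameter at 49°S:
f = 2Ω sin φ = 2 × 7.29×10⁻⁵ × sin 49° = 1.10×10⁻⁴ s⁻¹
Pressure gradient: |∂P/∂n| = 900 Pa / 393000 m = 2.29×10⁻³ Pa/m
Geostrophic balance (pressure-gradient force = Coriolis force):
V_g = (1/(fρ)) |∂P/∂n| = 2.29×10⁻³ / (1.10×10⁻⁴ × 0.718) = 29.0 m/s

29 m s⁻¹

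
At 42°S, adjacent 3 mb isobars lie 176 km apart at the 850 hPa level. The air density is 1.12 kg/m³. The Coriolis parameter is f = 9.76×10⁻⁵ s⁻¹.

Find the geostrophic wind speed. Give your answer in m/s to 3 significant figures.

Pressure gradient: |∂P/∂n| = 300 Pa / 176000 m = 1.70×10⁻³ Pa/m
Geostrophic balance (pressure-gradient force = Coriolis force):
V_g = (1/(fρ)) |∂P/∂n| = 1.70×10⁻³ / (9.76×10⁻⁵ × 1.12) = 15.6 m/s

15.6 m/s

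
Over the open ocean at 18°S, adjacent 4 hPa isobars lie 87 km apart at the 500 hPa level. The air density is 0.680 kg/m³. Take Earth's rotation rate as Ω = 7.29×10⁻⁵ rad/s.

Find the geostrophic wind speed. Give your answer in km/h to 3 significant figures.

Coriolis parameter at 18°S:
f = 2Ω sin φ = 2 × 7.29×10⁻⁵ × sin 18° = 4.51×10⁻⁵ s⁻¹
Pressure gradient: |∂P/∂n| = 400 Pa / 87000 m = 4.60×10⁻³ Pa/m
Geostrophic balance (pressure-gradient force = Coriolis force):
V_g = (1/(fρ)) |∂P/∂n| = 4.60×10⁻³ / (4.51×10⁻⁵ × 0.680) = 150 m/s
Converting: 150 m/s × 3.6 = 540 km/h

540 km/h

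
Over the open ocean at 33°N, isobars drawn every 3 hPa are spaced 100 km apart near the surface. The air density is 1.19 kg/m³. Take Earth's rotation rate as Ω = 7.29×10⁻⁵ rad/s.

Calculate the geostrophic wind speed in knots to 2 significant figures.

62 knots

Coriolis parameter at 33°N:
f = 2Ω sin φ = 2 × 7.29×10⁻⁵ × sin 33° = 7.94×10⁻⁵ s⁻¹
Pressure gradient: |∂P/∂n| = 300 Pa / 100000 m = 3.00×10⁻³ Pa/m
Geostrophic balance (pressure-gradient force = Coriolis force):
V_g = (1/(fρ)) |∂P/∂n| = 3.00×10⁻³ / (7.94×10⁻⁵ × 1.19) = 31.7 m/s
Converting: 31.7 m/s × 1.944 = 62 knots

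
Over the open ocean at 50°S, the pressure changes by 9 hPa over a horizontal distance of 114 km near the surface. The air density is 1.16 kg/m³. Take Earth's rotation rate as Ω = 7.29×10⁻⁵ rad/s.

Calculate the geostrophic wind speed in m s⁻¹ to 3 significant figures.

60.9 m s⁻¹

Coriolis parameter at 50°S:
f = 2Ω sin φ = 2 × 7.29×10⁻⁵ × sin 50° = 1.12×10⁻⁴ s⁻¹
Pressure gradient: |∂P/∂n| = 900 Pa / 114000 m = 7.89×10⁻³ Pa/m
Geostrophic balance (pressure-gradient force = Coriolis force):
V_g = (1/(fρ)) |∂P/∂n| = 7.89×10⁻³ / (1.12×10⁻⁴ × 1.16) = 60.9 m/s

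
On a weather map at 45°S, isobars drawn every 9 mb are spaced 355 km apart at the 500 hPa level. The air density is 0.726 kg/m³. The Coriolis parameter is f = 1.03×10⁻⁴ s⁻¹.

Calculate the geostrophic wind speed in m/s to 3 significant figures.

33.9 m/s

Pressure gradient: |∂P/∂n| = 900 Pa / 355000 m = 2.54×10⁻³ Pa/m
Geostrophic balance (pressure-gradient force = Coriolis force):
V_g = (1/(fρ)) |∂P/∂n| = 2.54×10⁻³ / (1.03×10⁻⁴ × 0.726) = 33.9 m/s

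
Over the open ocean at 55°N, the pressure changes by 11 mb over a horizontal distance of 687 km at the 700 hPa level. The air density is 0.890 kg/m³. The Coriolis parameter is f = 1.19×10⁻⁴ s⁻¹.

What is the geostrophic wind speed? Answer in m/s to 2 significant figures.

Pressure gradient: |∂P/∂n| = 1100 Pa / 687000 m = 1.60×10⁻³ Pa/m
Geostrophic balance (pressure-gradient force = Coriolis force):
V_g = (1/(fρ)) |∂P/∂n| = 1.60×10⁻³ / (1.19×10⁻⁴ × 0.890) = 15.1 m/s

15 m/s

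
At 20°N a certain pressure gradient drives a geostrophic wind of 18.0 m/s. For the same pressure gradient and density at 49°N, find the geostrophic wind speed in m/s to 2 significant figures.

8.2 m/s

With the same pressure gradient and density, V_g ∝ 1/f ∝ 1/sin φ.
V₂ = V₁ · sin φ₁ / sin φ₂ = 18.0 × sin 20° / sin 49°
V₂ = 18.0 × 0.3420/0.7547 = 8.2 m/s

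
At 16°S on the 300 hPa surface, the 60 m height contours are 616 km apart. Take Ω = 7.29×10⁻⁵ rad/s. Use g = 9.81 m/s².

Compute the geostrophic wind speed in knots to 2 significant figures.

46 knots

Coriolis parameter at 16°S:
f = 2Ω sin φ = 2 × 7.29×10⁻⁵ × sin 16° = 4.02×10⁻⁵ s⁻¹
Height gradient: |∂Z/∂n| = 60 m / 616000 m = 9.74×10⁻⁵
On a pressure surface, geostrophic balance gives V_g = (g/f)|∂Z/∂n|:
V_g = 9.81 × 9.74×10⁻⁵ / 4.02×10⁻⁵ = 23.8 m/s
Converting: 23.8 m/s × 1.944 = 46 knots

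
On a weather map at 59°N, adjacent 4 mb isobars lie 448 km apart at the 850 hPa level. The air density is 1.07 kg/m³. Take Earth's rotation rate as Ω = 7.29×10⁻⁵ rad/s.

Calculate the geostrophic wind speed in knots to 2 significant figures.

Coriolis parameter at 59°N:
f = 2Ω sin φ = 2 × 7.29×10⁻⁵ × sin 59° = 1.25×10⁻⁴ s⁻¹
Pressure gradient: |∂P/∂n| = 400 Pa / 448000 m = 8.93×10⁻⁴ Pa/m
Geostrophic balance (pressure-gradient force = Coriolis force):
V_g = (1/(fρ)) |∂P/∂n| = 8.93×10⁻⁴ / (1.25×10⁻⁴ × 1.07) = 6.68 m/s
Converting: 6.68 m/s × 1.944 = 13 knots

13 knots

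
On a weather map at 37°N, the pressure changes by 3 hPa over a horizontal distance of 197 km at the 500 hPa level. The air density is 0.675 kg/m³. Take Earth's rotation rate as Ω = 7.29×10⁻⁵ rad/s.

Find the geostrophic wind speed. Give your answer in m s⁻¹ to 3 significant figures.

25.7 m s⁻¹

Coriolis parameter at 37°N:
f = 2Ω sin φ = 2 × 7.29×10⁻⁵ × sin 37° = 8.77×10⁻⁵ s⁻¹
Pressure gradient: |∂P/∂n| = 300 Pa / 197000 m = 1.52×10⁻³ Pa/m
Geostrophic balance (pressure-gradient force = Coriolis force):
V_g = (1/(fρ)) |∂P/∂n| = 1.52×10⁻³ / (8.77×10⁻⁵ × 0.675) = 25.7 m/s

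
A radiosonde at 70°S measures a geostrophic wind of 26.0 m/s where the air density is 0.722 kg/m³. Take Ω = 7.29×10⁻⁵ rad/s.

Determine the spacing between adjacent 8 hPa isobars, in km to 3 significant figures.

311 km

Coriolis parameter at 70°S:
f = 2Ω sin φ = 2 × 7.29×10⁻⁵ × sin 70° = 1.37×10⁻⁴ s⁻¹
Geostrophic balance rearranged: |∂P/∂n| = f ρ V_g
|∂P/∂n| = 1.37×10⁻⁴ × 0.722 × 26.0 = 2.57×10⁻³ Pa/m
Isobar spacing: Δn = ΔP/|∂P/∂n| = 800 Pa / 2.57×10⁻³ Pa/m = 311054 m ≈ 311 km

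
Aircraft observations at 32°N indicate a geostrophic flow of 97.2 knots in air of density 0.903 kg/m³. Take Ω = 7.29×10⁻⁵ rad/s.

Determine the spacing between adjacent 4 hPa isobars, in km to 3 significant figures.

115 km

Coriolis parameter at 32°N:
f = 2Ω sin φ = 2 × 7.29×10⁻⁵ × sin 32° = 7.73×10⁻⁵ s⁻¹
Wind speed in SI: 97.2 knots = 50.0 m/s
Geostrophic balance rearranged: |∂P/∂n| = f ρ V_g
|∂P/∂n| = 7.73×10⁻⁵ × 0.903 × 50.0 = 3.49×10⁻³ Pa/m
Isobar spacing: Δn = ΔP/|∂P/∂n| = 400 Pa / 3.49×10⁻³ Pa/m = 114657 m ≈ 115 km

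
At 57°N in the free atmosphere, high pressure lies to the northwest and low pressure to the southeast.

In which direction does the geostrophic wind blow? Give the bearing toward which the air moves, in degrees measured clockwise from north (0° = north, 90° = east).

The pressure-gradient force points toward the southeast (bearing 135°).
Geostrophic balance: in the Northern Hemisphere the Coriolis force deflects motion to the right, so the geostrophic wind blows 90° to the right of the pressure-gradient force (low pressure on the left).
Rotating 135° by 90° clockwise gives 225° — the wind blows toward the southwest.

225°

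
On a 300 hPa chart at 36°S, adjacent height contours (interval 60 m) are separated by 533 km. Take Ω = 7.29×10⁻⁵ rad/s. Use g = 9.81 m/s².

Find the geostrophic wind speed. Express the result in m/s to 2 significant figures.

13 m/s

Coriolis parameter at 36°S:
f = 2Ω sin φ = 2 × 7.29×10⁻⁵ × sin 36° = 8.57×10⁻⁵ s⁻¹
Height gradient: |∂Z/∂n| = 60 m / 533000 m = 1.13×10⁻⁴
On a pressure surface, geostrophic balance gives V_g = (g/f)|∂Z/∂n|:
V_g = 9.81 × 1.13×10⁻⁴ / 8.57×10⁻⁵ = 12.9 m/s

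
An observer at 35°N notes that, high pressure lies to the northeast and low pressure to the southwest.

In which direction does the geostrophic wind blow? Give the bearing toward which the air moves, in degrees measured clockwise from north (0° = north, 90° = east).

315°

The pressure-gradient force points toward the southwest (bearing 225°).
Geostrophic balance: in the Northern Hemisphere the Coriolis force deflects motion to the right, so the geostrophic wind blows 90° to the right of the pressure-gradient force (low pressure on the left).
Rotating 225° by 90° clockwise gives 315° — the wind blows toward the northwest.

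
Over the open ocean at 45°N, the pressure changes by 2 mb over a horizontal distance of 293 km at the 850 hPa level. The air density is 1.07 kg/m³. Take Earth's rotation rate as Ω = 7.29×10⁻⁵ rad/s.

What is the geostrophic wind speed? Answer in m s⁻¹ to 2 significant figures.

Coriolis parameter at 45°N:
f = 2Ω sin φ = 2 × 7.29×10⁻⁵ × sin 45° = 1.03×10⁻⁴ s⁻¹
Pressure gradient: |∂P/∂n| = 200 Pa / 293000 m = 6.83×10⁻⁴ Pa/m
Geostrophic balance (pressure-gradient force = Coriolis force):
V_g = (1/(fρ)) |∂P/∂n| = 6.83×10⁻⁴ / (1.03×10⁻⁴ × 1.07) = 6.19 m/s

6.2 m s⁻¹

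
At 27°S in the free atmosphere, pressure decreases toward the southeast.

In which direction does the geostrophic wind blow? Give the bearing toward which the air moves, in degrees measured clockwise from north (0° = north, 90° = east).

The pressure-gradient force points toward the southeast (bearing 135°).
Geostrophic balance: in the Southern Hemisphere the Coriolis force deflects motion to the left, so the geostrophic wind blows 90° to the left of the pressure-gradient force (low pressure on the right).
Rotating 135° by 90° counterclockwise gives 045° — the wind blows toward the northeast.

045°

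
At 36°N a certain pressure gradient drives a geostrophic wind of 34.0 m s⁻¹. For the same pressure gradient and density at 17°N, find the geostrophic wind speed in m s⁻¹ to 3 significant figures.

With the same pressure gradient and density, V_g ∝ 1/f ∝ 1/sin φ.
V₂ = V₁ · sin φ₁ / sin φ₂ = 34.0 × sin 36° / sin 17°
V₂ = 34.0 × 0.5878/0.2924 = 68.4 m s⁻¹

68.4 m s⁻¹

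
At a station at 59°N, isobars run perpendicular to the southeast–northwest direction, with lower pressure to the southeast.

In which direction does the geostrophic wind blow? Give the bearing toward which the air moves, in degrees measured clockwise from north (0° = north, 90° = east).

225°

The pressure-gradient force points toward the southeast (bearing 135°).
Geostrophic balance: in the Northern Hemisphere the Coriolis force deflects motion to the right, so the geostrophic wind blows 90° to the right of the pressure-gradient force (low pressure on the left).
Rotating 135° by 90° clockwise gives 225° — the wind blows toward the southwest.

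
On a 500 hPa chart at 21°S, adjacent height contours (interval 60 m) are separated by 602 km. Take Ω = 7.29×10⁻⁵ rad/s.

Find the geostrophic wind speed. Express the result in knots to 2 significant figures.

36 knots

Coriolis parameter at 21°S:
f = 2Ω sin φ = 2 × 7.29×10⁻⁵ × sin 21° = 5.23×10⁻⁵ s⁻¹
Height gradient: |∂Z/∂n| = 60 m / 602000 m = 9.97×10⁻⁵
On a pressure surface, geostrophic balance gives V_g = (g/f)|∂Z/∂n|:
V_g = 9.81 × 9.97×10⁻⁵ / 5.23×10⁻⁵ = 18.7 m/s
Converting: 18.7 m/s × 1.944 = 36 knots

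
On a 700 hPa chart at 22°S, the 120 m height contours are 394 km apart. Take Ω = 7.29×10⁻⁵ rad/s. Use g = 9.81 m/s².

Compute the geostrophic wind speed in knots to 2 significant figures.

Coriolis parameter at 22°S:
f = 2Ω sin φ = 2 × 7.29×10⁻⁵ × sin 22° = 5.46×10⁻⁵ s⁻¹
Height gradient: |∂Z/∂n| = 120 m / 394000 m = 3.05×10⁻⁴
On a pressure surface, geostrophic balance gives V_g = (g/f)|∂Z/∂n|:
V_g = 9.81 × 3.05×10⁻⁴ / 5.46×10⁻⁵ = 54.7 m/s
Converting: 54.7 m/s × 1.944 = 110 knots

110 knots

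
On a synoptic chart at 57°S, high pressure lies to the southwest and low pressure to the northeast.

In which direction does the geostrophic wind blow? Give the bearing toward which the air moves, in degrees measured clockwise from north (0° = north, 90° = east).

The pressure-gradient force points toward the northeast (bearing 045°).
Geostrophic balance: in the Southern Hemisphere the Coriolis force deflects motion to the left, so the geostrophic wind blows 90° to the left of the pressure-gradient force (low pressure on the right).
Rotating 045° by 90° counterclockwise gives 315° — the wind blows toward the northwest.

315°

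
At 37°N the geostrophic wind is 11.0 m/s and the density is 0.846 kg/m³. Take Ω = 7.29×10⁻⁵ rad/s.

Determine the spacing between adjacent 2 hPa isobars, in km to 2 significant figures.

Coriolis parameter at 37°N:
f = 2Ω sin φ = 2 × 7.29×10⁻⁵ × sin 37° = 8.77×10⁻⁵ s⁻¹
Geostrophic balance rearranged: |∂P/∂n| = f ρ V_g
|∂P/∂n| = 8.77×10⁻⁵ × 0.846 × 11.0 = 8.17×10⁻⁴ Pa/m
Isobar spacing: Δn = ΔP/|∂P/∂n| = 200 Pa / 8.17×10⁻⁴ Pa/m = 244932 m ≈ 240 km

240 km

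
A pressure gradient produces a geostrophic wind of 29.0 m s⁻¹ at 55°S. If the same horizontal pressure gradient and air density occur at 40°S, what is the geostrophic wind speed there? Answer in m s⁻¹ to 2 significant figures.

37 m s⁻¹

With the same pressure gradient and density, V_g ∝ 1/f ∝ 1/sin φ.
V₂ = V₁ · sin φ₁ / sin φ₂ = 29.0 × sin 55° / sin 40°
V₂ = 29.0 × 0.8192/0.6428 = 37 m s⁻¹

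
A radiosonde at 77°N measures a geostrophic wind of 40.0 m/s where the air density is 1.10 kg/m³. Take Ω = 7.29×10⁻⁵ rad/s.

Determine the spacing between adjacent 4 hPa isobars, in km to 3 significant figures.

Coriolis parameter at 77°N:
f = 2Ω sin φ = 2 × 7.29×10⁻⁵ × sin 77° = 1.42×10⁻⁴ s⁻¹
Geostrophic balance rearranged: |∂P/∂n| = f ρ V_g
|∂P/∂n| = 1.42×10⁻⁴ × 1.10 × 40.0 = 6.25×10⁻³ Pa/m
Isobar spacing: Δn = ΔP/|∂P/∂n| = 400 Pa / 6.25×10⁻³ Pa/m = 63992 m ≈ 64.0 km

64.0 km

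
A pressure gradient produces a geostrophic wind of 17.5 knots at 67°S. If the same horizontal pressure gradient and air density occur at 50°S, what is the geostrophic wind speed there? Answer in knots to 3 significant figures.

21.0 knots

With the same pressure gradient and density, V_g ∝ 1/f ∝ 1/sin φ.
V₂ = V₁ · sin φ₁ / sin φ₂ = 17.5 × sin 67° / sin 50°
V₂ = 17.5 × 0.9205/0.7660 = 21.0 knots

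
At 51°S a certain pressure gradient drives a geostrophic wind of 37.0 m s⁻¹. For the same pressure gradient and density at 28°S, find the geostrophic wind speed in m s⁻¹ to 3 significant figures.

61.2 m s⁻¹

With the same pressure gradient and density, V_g ∝ 1/f ∝ 1/sin φ.
V₂ = V₁ · sin φ₁ / sin φ₂ = 37.0 × sin 51° / sin 28°
V₂ = 37.0 × 0.7771/0.4695 = 61.2 m s⁻¹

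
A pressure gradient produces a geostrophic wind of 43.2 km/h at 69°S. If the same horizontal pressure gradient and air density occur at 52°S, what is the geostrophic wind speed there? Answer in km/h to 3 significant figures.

With the same pressure gradient and density, V_g ∝ 1/f ∝ 1/sin φ.
V₂ = V₁ · sin φ₁ / sin φ₂ = 43.2 × sin 69° / sin 52°
V₂ = 43.2 × 0.9336/0.7880 = 51.2 km/h

51.2 km/h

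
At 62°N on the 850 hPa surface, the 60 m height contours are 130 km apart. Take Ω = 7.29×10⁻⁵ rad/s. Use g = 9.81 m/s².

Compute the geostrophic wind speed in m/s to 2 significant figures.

Coriolis parameter at 62°N:
f = 2Ω sin φ = 2 × 7.29×10⁻⁵ × sin 62° = 1.29×10⁻⁴ s⁻¹
Height gradient: |∂Z/∂n| = 60 m / 130000 m = 4.62×10⁻⁴
On a pressure surface, geostrophic balance gives V_g = (g/f)|∂Z/∂n|:
V_g = 9.81 × 4.62×10⁻⁴ / 1.29×10⁻⁴ = 35.2 m/s

35 m/s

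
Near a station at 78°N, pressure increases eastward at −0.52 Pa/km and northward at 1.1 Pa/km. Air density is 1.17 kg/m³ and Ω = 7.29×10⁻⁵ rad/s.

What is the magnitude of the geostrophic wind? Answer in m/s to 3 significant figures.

Coriolis parameter at 78°N:
f = 2Ω sin φ = 2 × 7.29×10⁻⁵ × sin 78° = 1.43×10⁻⁴ s⁻¹
Component geostrophic relations (x east, y north):
u_g = −(1/(fρ)) ∂P/∂y,  v_g = (1/(fρ)) ∂P/∂x
u_g = −(1.1×10⁻³)/(1.43×10⁻⁴ × 1.17) = −6.59 m/s;  v_g = (−0.52×10⁻³)/(1.43×10⁻⁴ × 1.17) = −3.12 m/s
|V_g| = √(u_g² + v_g²) = 7.29 m/s

7.29 m/s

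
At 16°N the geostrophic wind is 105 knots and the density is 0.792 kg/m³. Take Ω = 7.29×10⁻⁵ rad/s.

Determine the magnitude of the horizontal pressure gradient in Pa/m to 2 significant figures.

1.7×10⁻³ Pa/m

Coriolis parameter at 16°N:
f = 2Ω sin φ = 2 × 7.29×10⁻⁵ × sin 16° = 4.02×10⁻⁵ s⁻¹
Wind speed in SI: 105 knots = 54.0 m/s
Geostrophic balance rearranged: |∂P/∂n| = f ρ V_g
|∂P/∂n| = 4.02×10⁻⁵ × 0.792 × 54.0 = 1.72×10⁻³ Pa/m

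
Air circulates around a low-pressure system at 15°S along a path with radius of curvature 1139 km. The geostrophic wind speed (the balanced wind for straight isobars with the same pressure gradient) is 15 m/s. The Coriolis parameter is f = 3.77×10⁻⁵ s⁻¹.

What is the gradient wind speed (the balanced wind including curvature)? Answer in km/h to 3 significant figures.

Around a low, centrifugal force acts outward with Coriolis, so pressure-gradient force balances both:
(1/ρ)|∂P/∂n| = fV + V²/R  →  V² + fR·V − fR·V_g = 0
With fR = 3.77×10⁻⁵ × 1139×10³ m = 42.9 m/s:
V = [−fR + √((fR)² + 4 fR V_g)]/2 = [−42.9 + √(42.9² + 4×42.9×15)]/2 = 11.8 m/s
Subgeostrophic (V < V_g = 15 m/s), as expected around a low.
Converting: 11.8 m/s × 3.6 = 42.4 km/h

42.4 km/h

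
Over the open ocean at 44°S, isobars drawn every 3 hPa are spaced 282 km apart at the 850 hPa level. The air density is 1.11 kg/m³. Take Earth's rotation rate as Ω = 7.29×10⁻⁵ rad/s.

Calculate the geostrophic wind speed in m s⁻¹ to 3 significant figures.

9.46 m s⁻¹

Coriolis parameter at 44°S:
f = 2Ω sin φ = 2 × 7.29×10⁻⁵ × sin 44° = 1.01×10⁻⁴ s⁻¹
Pressure gradient: |∂P/∂n| = 300 Pa / 282000 m = 1.06×10⁻³ Pa/m
Geostrophic balance (pressure-gradient force = Coriolis force):
V_g = (1/(fρ)) |∂P/∂n| = 1.06×10⁻³ / (1.01×10⁻⁴ × 1.11) = 9.46 m/s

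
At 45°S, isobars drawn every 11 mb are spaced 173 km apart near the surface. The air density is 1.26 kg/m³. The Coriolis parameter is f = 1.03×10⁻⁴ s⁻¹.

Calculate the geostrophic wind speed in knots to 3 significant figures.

Pressure gradient: |∂P/∂n| = 1100 Pa / 173000 m = 6.36×10⁻³ Pa/m
Geostrophic balance (pressure-gradient force = Coriolis force):
V_g = (1/(fρ)) |∂P/∂n| = 6.36×10⁻³ / (1.03×10⁻⁴ × 1.26) = 49.0 m/s
Converting: 49.0 m/s × 1.944 = 95.2 knots

95.2 knots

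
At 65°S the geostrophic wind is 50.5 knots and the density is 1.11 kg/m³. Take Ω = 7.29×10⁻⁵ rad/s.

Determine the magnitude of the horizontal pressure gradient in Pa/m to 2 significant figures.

3.8×10⁻³ Pa/m

Coriolis parameter at 65°S:
f = 2Ω sin φ = 2 × 7.29×10⁻⁵ × sin 65° = 1.32×10⁻⁴ s⁻¹
Wind speed in SI: 50.5 knots = 26.0 m/s
Geostrophic balance rearranged: |∂P/∂n| = f ρ V_g
|∂P/∂n| = 1.32×10⁻⁴ × 1.11 × 26.0 = 3.81×10⁻³ Pa/m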